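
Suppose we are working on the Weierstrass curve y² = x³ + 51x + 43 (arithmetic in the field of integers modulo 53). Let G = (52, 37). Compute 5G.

(34, 18)

Double-and-add on 5 = (101)₂. Start with G = (52, 37) for the leading 1-bit.
double: tangent at (52, 37): λ = (3·52² + 51)/(2·37) ≡ 1/21. 21⁻¹ ≡ 48 (mod 53) since 21·48 = 1008 ≡ 1, so λ ≡ 1·48 ≡ 48.
  x = λ² - 52 - 52 = 2304 - 104 ≡ 27; y = λ·(52 - 27) - 37 ≡ 50. → (27, 50)
double: tangent at (27, 50): λ = (3·27² + 51)/(2·50) ≡ 12/47. 47⁻¹ ≡ 44 (mod 53) since 47·44 = 2068 ≡ 1, so λ ≡ 12·44 ≡ 51.
  x = λ² - 27 - 27 = 2601 - 54 ≡ 3; y = λ·(27 - 3) - 50 ≡ 8. → (3, 8)
add G: (3, 8) + (52, 37). λ = (37 - 8)/(52 - 3) ≡ 29/49 mod 53. 49⁻¹ ≡ 13 (mod 53), so λ ≡ 6.
  x = λ² - 3 - 52 = 36 - 55 ≡ 34; y = λ·(3 - 34) - 8 ≡ 18. → (34, 18)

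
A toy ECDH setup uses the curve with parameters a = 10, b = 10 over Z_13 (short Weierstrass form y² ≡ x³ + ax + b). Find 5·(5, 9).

Write G = (5, 9).
Repeated addition: build up to 5G.
2G: tangent at (5, 9): λ = (3·5² + 10)/(2·9) ≡ 7/5. 5⁻¹ ≡ 8 (mod 13), so λ ≡ 7·8 ≡ 4.
  x = λ² - 5 - 5 = 16 - 10 ≡ 6; y = λ·(5 - 6) - 9 ≡ 0. → (6, 0)
3G: (6, 0) + (5, 9). λ = (9 - 0)/(5 - 6) ≡ 9/12 mod 13. 12⁻¹ ≡ 12 (mod 13), so λ ≡ 4.
  x = λ² - 6 - 5 = 16 - 11 ≡ 5; y = λ·(6 - 5) - 0 ≡ 4. → (5, 4)
4G: (5, 4) + (5, 9): same x and y₁ ≡ -y₂, so the sum is O.
5G: O + (5, 9) = (5, 9) (identity).

(5, 9)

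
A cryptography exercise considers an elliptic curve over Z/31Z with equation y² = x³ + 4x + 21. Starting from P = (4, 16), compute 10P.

Double-and-add on 10 = (1010)₂. Start with P = (4, 16) for the leading 1-bit.
double: tangent at (4, 16): λ = (3·4² + 4)/(2·16) ≡ 21/1. 1⁻¹ ≡ 1 (mod 31) since 1·1 = 1 ≡ 1, so λ ≡ 21·1 ≡ 21.
  x = λ² - 4 - 4 = 441 - 8 ≡ 30; y = λ·(4 - 30) - 16 ≡ 27. → (30, 27)
double: tangent at (30, 27): λ = (3·30² + 4)/(2·27) ≡ 7/23. 23⁻¹ ≡ 27 (mod 31), so λ ≡ 7·27 ≡ 3.
  x = λ² - 30 - 30 = 9 - 60 ≡ 11; y = λ·(30 - 11) - 27 ≡ 30. → (11, 30)
add P: (11, 30) + (4, 16). λ = (16 - 30)/(4 - 11) ≡ 17/24 mod 31. 24⁻¹ ≡ 22 (mod 31) since 24·22 = 528 ≡ 1, so λ ≡ 2.
  x = λ² - 11 - 4 = 4 - 15 ≡ 20; y = λ·(11 - 20) - 30 ≡ 14. → (20, 14)
double: tangent at (20, 14): λ = (3·20² + 4)/(2·14) ≡ 26/28. 28⁻¹ ≡ 10 (mod 31), so λ ≡ 26·10 ≡ 12.
  x = λ² - 20 - 20 = 144 - 40 ≡ 11; y = λ·(20 - 11) - 14 ≡ 1. → (11, 1)

(11, 1)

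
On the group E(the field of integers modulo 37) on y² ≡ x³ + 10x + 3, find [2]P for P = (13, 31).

(20, 27)

tangent at (13, 31): λ = (3·13² + 10)/(2·31) ≡ 36/25. 25⁻¹ ≡ 3 (mod 37) since 25·3 = 75 ≡ 1, so λ ≡ 36·3 ≡ 34.
  x = λ² - 13 - 13 = 1156 - 26 ≡ 20; y = λ·(13 - 20) - 31 ≡ 27. → (20, 27)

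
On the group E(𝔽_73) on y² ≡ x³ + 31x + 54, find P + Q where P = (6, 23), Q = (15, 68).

(6, 23) + (15, 68). λ = (68 - 23)/(15 - 6) ≡ 45/9 mod 73. 9⁻¹ ≡ 65 (mod 73) since 9·65 = 585 ≡ 1, so λ ≡ 5.
  x = λ² - 6 - 15 = 25 - 21 ≡ 4; y = λ·(6 - 4) - 23 ≡ 60. → (4, 60)

(4, 60)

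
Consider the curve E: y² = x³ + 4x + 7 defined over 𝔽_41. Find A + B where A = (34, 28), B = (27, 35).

(22, 1)

(34, 28) + (27, 35). λ = (35 - 28)/(27 - 34) ≡ 7/34 mod 41. 34⁻¹ ≡ 35 (mod 41) since 34·35 = 1190 ≡ 1, so λ ≡ 40.
  x = λ² - 34 - 27 = 1600 - 61 ≡ 22; y = λ·(34 - 22) - 28 ≡ 1. → (22, 1)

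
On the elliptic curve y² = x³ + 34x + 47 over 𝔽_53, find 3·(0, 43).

Write G = (0, 43).
Repeated addition: build up to 3G.
2G: tangent at (0, 43): λ = (3·0² + 34)/(2·43) ≡ 34/33. 33⁻¹ ≡ 45 (mod 53), so λ ≡ 34·45 ≡ 46.
  x = λ² - 0 - 0 = 2116 - 0 ≡ 49; y = λ·(0 - 49) - 43 ≡ 35. → (49, 35)
3G: (49, 35) + (0, 43). λ = (43 - 35)/(0 - 49) ≡ 8/4 mod 53. 4⁻¹ ≡ 40 (mod 53), so λ ≡ 2.
  x = λ² - 49 - 0 = 4 - 49 ≡ 8; y = λ·(49 - 8) - 35 ≡ 47. → (8, 47)

(8, 47)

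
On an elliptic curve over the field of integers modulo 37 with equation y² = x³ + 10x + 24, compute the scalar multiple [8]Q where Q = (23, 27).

(3, 9)

Repeated addition: build up to 8Q.
2Q: tangent at (23, 27): λ = (3·23² + 10)/(2·27) ≡ 6/17. 17⁻¹ ≡ 24 (mod 37), so λ ≡ 6·24 ≡ 33.
  x = λ² - 23 - 23 = 1089 - 46 ≡ 7; y = λ·(23 - 7) - 27 ≡ 20. → (7, 20)
3Q: (7, 20) + (23, 27). λ = (27 - 20)/(23 - 7) ≡ 7/16 mod 37. 16⁻¹ ≡ 7 (mod 37), so λ ≡ 12.
  x = λ² - 7 - 23 = 144 - 30 ≡ 3; y = λ·(7 - 3) - 20 ≡ 28. → (3, 28)
4Q: (3, 28) + (23, 27). λ = (27 - 28)/(23 - 3) ≡ 36/20 mod 37. 20⁻¹ ≡ 13 (mod 37), so λ ≡ 24.
  x = λ² - 3 - 23 = 576 - 26 ≡ 32; y = λ·(3 - 32) - 28 ≡ 16. → (32, 16)
5Q: (32, 16) + (23, 27). λ = (27 - 16)/(23 - 32) ≡ 11/28 mod 37. 28⁻¹ ≡ 4 (mod 37), so λ ≡ 7.
  x = λ² - 32 - 23 = 49 - 55 ≡ 31; y = λ·(32 - 31) - 16 ≡ 28. → (31, 28)
6Q: (31, 28) + (23, 27). λ = (27 - 28)/(23 - 31) ≡ 36/29 mod 37. 29⁻¹ ≡ 23 (mod 37), so λ ≡ 14.
  x = λ² - 31 - 23 = 196 - 54 ≡ 31; y = λ·(31 - 31) - 28 ≡ 9. → (31, 9)
7Q: (31, 9) + (23, 27). λ = (27 - 9)/(23 - 31) ≡ 18/29 mod 37. 29⁻¹ ≡ 23 (mod 37), so λ ≡ 7.
  x = λ² - 31 - 23 = 49 - 54 ≡ 32; y = λ·(31 - 32) - 9 ≡ 21. → (32, 21)
8Q: (32, 21) + (23, 27). λ = (27 - 21)/(23 - 32) ≡ 6/28 mod 37. 28⁻¹ ≡ 4 (mod 37), so λ ≡ 24.
  x = λ² - 32 - 23 = 576 - 55 ≡ 3; y = λ·(32 - 3) - 21 ≡ 9. → (3, 9)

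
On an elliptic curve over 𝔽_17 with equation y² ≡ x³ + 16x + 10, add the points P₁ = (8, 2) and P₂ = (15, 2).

(8, 2) + (15, 2). λ = (2 - 2)/(15 - 8) ≡ 0/7 mod 17. 7⁻¹ ≡ 5 (mod 17) since 7·5 = 35 ≡ 1, so λ ≡ 0.
  x = λ² - 8 - 15 = 0 - 23 ≡ 11; y = λ·(8 - 11) - 2 ≡ 15. → (11, 15)

(11, 15)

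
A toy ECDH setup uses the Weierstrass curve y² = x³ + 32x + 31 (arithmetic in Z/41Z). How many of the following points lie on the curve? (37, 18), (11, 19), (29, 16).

(37, 18): 18² ≡ 37, rhs ≡ 3 → off.
(11, 19): 19² ≡ 33, rhs ≡ 33 → on.
(29, 16): 16² ≡ 10, rhs ≡ 10 → on.

2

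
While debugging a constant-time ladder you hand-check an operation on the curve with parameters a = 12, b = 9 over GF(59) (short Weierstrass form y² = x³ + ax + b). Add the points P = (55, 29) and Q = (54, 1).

(55, 29) + (54, 1). λ = (1 - 29)/(54 - 55) ≡ 31/58 mod 59. 58⁻¹ ≡ 58 (mod 59), so λ ≡ 28.
  x = λ² - 55 - 54 = 784 - 109 ≡ 26; y = λ·(55 - 26) - 29 ≡ 16. → (26, 16)

(26, 16)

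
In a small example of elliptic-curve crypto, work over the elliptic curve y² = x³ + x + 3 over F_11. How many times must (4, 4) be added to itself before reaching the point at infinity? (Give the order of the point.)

2P: tangent at (4, 4): λ = (3·4² + 1)/(2·4) ≡ 5/8. 8⁻¹ ≡ 7 (mod 11), so λ ≡ 5·7 ≡ 2.
  x = λ² - 4 - 4 = 4 - 8 ≡ 7; y = λ·(4 - 7) - 4 ≡ 1. → (7, 1)
3P: (7, 1) + (4, 4). λ = (4 - 1)/(4 - 7) ≡ 3/8 mod 11. 8⁻¹ ≡ 7 (mod 11), so λ ≡ 10.
  x = λ² - 7 - 4 = 100 - 11 ≡ 1; y = λ·(7 - 1) - 1 ≡ 4. → (1, 4)
4P: (1, 4) + (4, 4). λ = (4 - 4)/(4 - 1) ≡ 0/3 mod 11. 3⁻¹ ≡ 4 (mod 11), so λ ≡ 0.
  x = λ² - 1 - 4 = 0 - 5 ≡ 6; y = λ·(1 - 6) - 4 ≡ 7. → (6, 7)
5P: (6, 7) + (4, 4). λ = (4 - 7)/(4 - 6) ≡ 8/9 mod 11. 9⁻¹ ≡ 5 (mod 11), so λ ≡ 7.
  x = λ² - 6 - 4 = 49 - 10 ≡ 6; y = λ·(6 - 6) - 7 ≡ 4. → (6, 4)
6P: (6, 4) + (4, 4). λ = (4 - 4)/(4 - 6) ≡ 0/9 mod 11. 9⁻¹ ≡ 5 (mod 11), so λ ≡ 0.
  x = λ² - 6 - 4 = 0 - 10 ≡ 1; y = λ·(6 - 1) - 4 ≡ 7. → (1, 7)
7P: (1, 7) + (4, 4). λ = (4 - 7)/(4 - 1) ≡ 8/3 mod 11. 3⁻¹ ≡ 4 (mod 11) since 3·4 = 12 ≡ 1, so λ ≡ 10.
  x = λ² - 1 - 4 = 100 - 5 ≡ 7; y = λ·(1 - 7) - 7 ≡ 10. → (7, 10)
8P: (7, 10) + (4, 4). λ = (4 - 10)/(4 - 7) ≡ 5/8 mod 11. 8⁻¹ ≡ 7 (mod 11) since 8·7 = 56 ≡ 1, so λ ≡ 2.
  x = λ² - 7 - 4 = 4 - 11 ≡ 4; y = λ·(7 - 4) - 10 ≡ 7. → (4, 7)
9P: (4, 7) + (4, 4): same x and y₁ ≡ -y₂, so the sum is the point at infinity.
9P = the point at infinity, so the order is 9.

9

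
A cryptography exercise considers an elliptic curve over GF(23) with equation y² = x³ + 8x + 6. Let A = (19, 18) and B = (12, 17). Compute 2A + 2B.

(18, 18)

First 2A:
Repeated addition: build up to 2A.
2A: tangent at (19, 18): λ = (3·19² + 8)/(2·18) ≡ 10/13. 13⁻¹ ≡ 16 (mod 23), so λ ≡ 10·16 ≡ 22.
  x = λ² - 19 - 19 = 484 - 38 ≡ 9; y = λ·(19 - 9) - 18 ≡ 18. → (9, 18)
2A = (9, 18).
Next 2B:
Repeated addition: build up to 2B.
2B: tangent at (12, 17): λ = (3·12² + 8)/(2·17) ≡ 3/11. 11⁻¹ ≡ 21 (mod 23) since 11·21 = 231 ≡ 1, so λ ≡ 3·21 ≡ 17.
  x = λ² - 12 - 12 = 289 - 24 ≡ 12; y = λ·(12 - 12) - 17 ≡ 6. → (12, 6)
2B = (12, 6).
Finally 2A + 2B:
(9, 18) + (12, 6). λ = (6 - 18)/(12 - 9) ≡ 11/3 mod 23. 3⁻¹ ≡ 8 (mod 23), so λ ≡ 19.
  x = λ² - 9 - 12 = 361 - 21 ≡ 18; y = λ·(9 - 18) - 18 ≡ 18. → (18, 18)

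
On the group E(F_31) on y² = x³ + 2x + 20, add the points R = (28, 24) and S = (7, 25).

(5, 0)

(28, 24) + (7, 25). λ = (25 - 24)/(7 - 28) ≡ 1/10 mod 31. 10⁻¹ ≡ 28 (mod 31) since 10·28 = 280 ≡ 1, so λ ≡ 28.
  x = λ² - 28 - 7 = 784 - 35 ≡ 5; y = λ·(28 - 5) - 24 ≡ 0. → (5, 0)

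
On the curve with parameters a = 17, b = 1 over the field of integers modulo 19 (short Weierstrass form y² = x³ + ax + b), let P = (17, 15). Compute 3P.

(7, 8)

Repeated addition: build up to 3P.
2P: tangent at (17, 15): λ = (3·17² + 17)/(2·15) ≡ 10/11. 11⁻¹ ≡ 7 (mod 19), so λ ≡ 10·7 ≡ 13.
  x = λ² - 17 - 17 = 169 - 34 ≡ 2; y = λ·(17 - 2) - 15 ≡ 9. → (2, 9)
3P: (2, 9) + (17, 15). λ = (15 - 9)/(17 - 2) ≡ 6/15 mod 19. 15⁻¹ ≡ 14 (mod 19) since 15·14 = 210 ≡ 1, so λ ≡ 8.
  x = λ² - 2 - 17 = 64 - 19 ≡ 7; y = λ·(2 - 7) - 9 ≡ 8. → (7, 8)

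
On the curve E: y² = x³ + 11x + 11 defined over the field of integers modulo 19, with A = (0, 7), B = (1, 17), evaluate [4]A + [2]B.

(15, 13)

First 4A:
Double-and-add on 4 = (100)₂. Start with A = (0, 7) for the leading 1-bit.
double: tangent at (0, 7): λ = (3·0² + 11)/(2·7) ≡ 11/14. 14⁻¹ ≡ 15 (mod 19) since 14·15 = 210 ≡ 1, so λ ≡ 11·15 ≡ 13.
  x = λ² - 0 - 0 = 169 - 0 ≡ 17; y = λ·(0 - 17) - 7 ≡ 0. → (17, 0)
double: (17, 0) + (17, 0): same x and y₁ ≡ -y₂, so the sum is ∞.
4A = ∞.
Next 2B:
Repeated addition: build up to 2B.
2B: tangent at (1, 17): λ = (3·1² + 11)/(2·17) ≡ 14/15. 15⁻¹ ≡ 14 (mod 19), so λ ≡ 14·14 ≡ 6.
  x = λ² - 1 - 1 = 36 - 2 ≡ 15; y = λ·(1 - 15) - 17 ≡ 13. → (15, 13)
2B = (15, 13).
Finally 4A + 2B:
∞ + (15, 13) = (15, 13) (identity).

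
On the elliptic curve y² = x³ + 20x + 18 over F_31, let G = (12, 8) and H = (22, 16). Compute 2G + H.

(8, 15)

First 2G:
Repeated addition: build up to 2G.
2G: tangent at (12, 8): λ = (3·12² + 20)/(2·8) ≡ 18/16. 16⁻¹ ≡ 2 (mod 31), so λ ≡ 18·2 ≡ 5.
  x = λ² - 12 - 12 = 25 - 24 ≡ 1; y = λ·(12 - 1) - 8 ≡ 16. → (1, 16)
2G = (1, 16).
Finally 2G + H:
(1, 16) + (22, 16). λ = (16 - 16)/(22 - 1) ≡ 0/21 mod 31. 21⁻¹ ≡ 3 (mod 31), so λ ≡ 0.
  x = λ² - 1 - 22 = 0 - 23 ≡ 8; y = λ·(1 - 8) - 16 ≡ 15. → (8, 15)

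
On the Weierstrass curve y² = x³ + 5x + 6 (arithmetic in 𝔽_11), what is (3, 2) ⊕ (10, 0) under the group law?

(3, 2) + (10, 0). λ = (0 - 2)/(10 - 3) ≡ 9/7 mod 11. 7⁻¹ ≡ 8 (mod 11), so λ ≡ 6.
  x = λ² - 3 - 10 = 36 - 13 ≡ 1; y = λ·(3 - 1) - 2 ≡ 10. → (1, 10)

(1, 10)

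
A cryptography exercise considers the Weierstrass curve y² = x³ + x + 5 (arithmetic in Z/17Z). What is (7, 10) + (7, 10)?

(2, 10)

tangent at (7, 10): λ = (3·7² + 1)/(2·10) ≡ 12/3. 3⁻¹ ≡ 6 (mod 17), so λ ≡ 12·6 ≡ 4.
  x = λ² - 7 - 7 = 16 - 14 ≡ 2; y = λ·(7 - 2) - 10 ≡ 10. → (2, 10)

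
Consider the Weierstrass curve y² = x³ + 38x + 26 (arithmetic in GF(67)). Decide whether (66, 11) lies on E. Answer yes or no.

yes

y² = 11² ≡ 54; x³ + 38x + 26 = 290030 ≡ 54 (mod 67). 54 = 54.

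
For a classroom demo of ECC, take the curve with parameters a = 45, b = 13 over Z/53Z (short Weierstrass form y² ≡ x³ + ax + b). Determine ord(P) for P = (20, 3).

3

2P: tangent at (20, 3): λ = (3·20² + 45)/(2·3) ≡ 26/6. 6⁻¹ ≡ 9 (mod 53) since 6·9 = 54 ≡ 1, so λ ≡ 26·9 ≡ 22.
  x = λ² - 20 - 20 = 484 - 40 ≡ 20; y = λ·(20 - 20) - 3 ≡ 50. → (20, 50)
3P: (20, 50) + (20, 3): same x and y₁ ≡ -y₂, so the sum is 𝒪.
3P = 𝒪, so the order is 3.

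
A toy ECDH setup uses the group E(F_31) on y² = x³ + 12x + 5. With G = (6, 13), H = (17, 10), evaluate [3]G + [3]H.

(13, 8)

First 3G:
Repeated addition: build up to 3G.
2G: tangent at (6, 13): λ = (3·6² + 12)/(2·13) ≡ 27/26. 26⁻¹ ≡ 6 (mod 31), so λ ≡ 27·6 ≡ 7.
  x = λ² - 6 - 6 = 49 - 12 ≡ 6; y = λ·(6 - 6) - 13 ≡ 18. → (6, 18)
3G: (6, 18) + (6, 13): same x and y₁ ≡ -y₂, so the sum is the point at infinity.
3G = the point at infinity.
Next 3H:
Repeated addition: build up to 3H.
2H: tangent at (17, 10): λ = (3·17² + 12)/(2·10) ≡ 11/20. 20⁻¹ ≡ 14 (mod 31), so λ ≡ 11·14 ≡ 30.
  x = λ² - 17 - 17 = 900 - 34 ≡ 29; y = λ·(17 - 29) - 10 ≡ 2. → (29, 2)
3H: (29, 2) + (17, 10). λ = (10 - 2)/(17 - 29) ≡ 8/19 mod 31. 19⁻¹ ≡ 18 (mod 31), so λ ≡ 20.
  x = λ² - 29 - 17 = 400 - 46 ≡ 13; y = λ·(29 - 13) - 2 ≡ 8. → (13, 8)
3H = (13, 8).
Finally 3G + 3H:
the point at infinity + (13, 8) = (13, 8) (identity).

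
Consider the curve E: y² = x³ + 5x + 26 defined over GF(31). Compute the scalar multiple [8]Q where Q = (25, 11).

Double-and-add on 8 = (1000)₂. Start with Q = (25, 11) for the leading 1-bit.
double: tangent at (25, 11): λ = (3·25² + 5)/(2·11) ≡ 20/22. 22⁻¹ ≡ 24 (mod 31) since 22·24 = 528 ≡ 1, so λ ≡ 20·24 ≡ 15.
  x = λ² - 25 - 25 = 225 - 50 ≡ 20; y = λ·(25 - 20) - 11 ≡ 2. → (20, 2)
double: tangent at (20, 2): λ = (3·20² + 5)/(2·2) ≡ 27/4. 4⁻¹ ≡ 8 (mod 31), so λ ≡ 27·8 ≡ 30.
  x = λ² - 20 - 20 = 900 - 40 ≡ 23; y = λ·(20 - 23) - 2 ≡ 1. → (23, 1)
double: tangent at (23, 1): λ = (3·23² + 5)/(2·1) ≡ 11/2. 2⁻¹ ≡ 16 (mod 31), so λ ≡ 11·16 ≡ 21.
  x = λ² - 23 - 23 = 441 - 46 ≡ 23; y = λ·(23 - 23) - 1 ≡ 30. → (23, 30)

(23, 30)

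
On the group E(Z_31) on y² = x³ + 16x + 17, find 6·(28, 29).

Write P = (28, 29).
Double-and-add on 6 = (110)₂. Start with P = (28, 29) for the leading 1-bit.
double: tangent at (28, 29): λ = (3·28² + 16)/(2·29) ≡ 12/27. 27⁻¹ ≡ 23 (mod 31), so λ ≡ 12·23 ≡ 28.
  x = λ² - 28 - 28 = 784 - 56 ≡ 15; y = λ·(28 - 15) - 29 ≡ 25. → (15, 25)
add P: (15, 25) + (28, 29). λ = (29 - 25)/(28 - 15) ≡ 4/13 mod 31. 13⁻¹ ≡ 12 (mod 31), so λ ≡ 17.
  x = λ² - 15 - 28 = 289 - 43 ≡ 29; y = λ·(15 - 29) - 25 ≡ 16. → (29, 16)
double: tangent at (29, 16): λ = (3·29² + 16)/(2·16) ≡ 28/1. 1⁻¹ ≡ 1 (mod 31), so λ ≡ 28·1 ≡ 28.
  x = λ² - 29 - 29 = 784 - 58 ≡ 13; y = λ·(29 - 13) - 16 ≡ 29. → (13, 29)

(13, 29)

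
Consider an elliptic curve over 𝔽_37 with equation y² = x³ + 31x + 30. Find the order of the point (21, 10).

2P: tangent at (21, 10): λ = (3·21² + 31)/(2·10) ≡ 22/20. 20⁻¹ ≡ 13 (mod 37), so λ ≡ 22·13 ≡ 27.
  x = λ² - 21 - 21 = 729 - 42 ≡ 21; y = λ·(21 - 21) - 10 ≡ 27. → (21, 27)
3P: (21, 27) + (21, 10): same x and y₁ ≡ -y₂, so the sum is 𝒪.
3P = 𝒪, so the order is 3.

3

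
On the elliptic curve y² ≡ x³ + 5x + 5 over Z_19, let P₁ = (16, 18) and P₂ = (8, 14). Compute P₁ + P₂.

(16, 18) + (8, 14). λ = (14 - 18)/(8 - 16) ≡ 15/11 mod 19. 11⁻¹ ≡ 7 (mod 19), so λ ≡ 10.
  x = λ² - 16 - 8 = 100 - 24 ≡ 0; y = λ·(16 - 0) - 18 ≡ 9. → (0, 9)

(0, 9)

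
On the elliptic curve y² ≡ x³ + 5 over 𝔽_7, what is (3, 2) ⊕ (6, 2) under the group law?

(5, 5)

(3, 2) + (6, 2). λ = (2 - 2)/(6 - 3) ≡ 0/3 mod 7. 3⁻¹ ≡ 5 (mod 7) since 3·5 = 15 ≡ 1, so λ ≡ 0.
  x = λ² - 3 - 6 = 0 - 9 ≡ 5; y = λ·(3 - 5) - 2 ≡ 5. → (5, 5)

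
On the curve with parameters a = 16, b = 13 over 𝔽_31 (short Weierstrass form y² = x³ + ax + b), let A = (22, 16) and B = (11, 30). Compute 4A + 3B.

(5, 30)

First 4A:
Double-and-add on 4 = (100)₂. Start with A = (22, 16) for the leading 1-bit.
double: tangent at (22, 16): λ = (3·22² + 16)/(2·16) ≡ 11/1. 1⁻¹ ≡ 1 (mod 31), so λ ≡ 11·1 ≡ 11.
  x = λ² - 22 - 22 = 121 - 44 ≡ 15; y = λ·(22 - 15) - 16 ≡ 30. → (15, 30)
double: tangent at (15, 30): λ = (3·15² + 16)/(2·30) ≡ 9/29. 29⁻¹ ≡ 15 (mod 31) since 29·15 = 435 ≡ 1, so λ ≡ 9·15 ≡ 11.
  x = λ² - 15 - 15 = 121 - 30 ≡ 29; y = λ·(15 - 29) - 30 ≡ 2. → (29, 2)
4A = (29, 2).
Next 3B:
Repeated addition: build up to 3B.
2B: tangent at (11, 30): λ = (3·11² + 16)/(2·30) ≡ 7/29. 29⁻¹ ≡ 15 (mod 31) since 29·15 = 435 ≡ 1, so λ ≡ 7·15 ≡ 12.
  x = λ² - 11 - 11 = 144 - 22 ≡ 29; y = λ·(11 - 29) - 30 ≡ 2. → (29, 2)
3B: (29, 2) + (11, 30). λ = (30 - 2)/(11 - 29) ≡ 28/13 mod 31. 13⁻¹ ≡ 12 (mod 31), so λ ≡ 26.
  x = λ² - 29 - 11 = 676 - 40 ≡ 16; y = λ·(29 - 16) - 2 ≡ 26. → (16, 26)
3B = (16, 26).
Finally 4A + 3B:
(29, 2) + (16, 26). λ = (26 - 2)/(16 - 29) ≡ 24/18 mod 31. 18⁻¹ ≡ 19 (mod 31) since 18·19 = 342 ≡ 1, so λ ≡ 22.
  x = λ² - 29 - 16 = 484 - 45 ≡ 5; y = λ·(29 - 5) - 2 ≡ 30. → (5, 30)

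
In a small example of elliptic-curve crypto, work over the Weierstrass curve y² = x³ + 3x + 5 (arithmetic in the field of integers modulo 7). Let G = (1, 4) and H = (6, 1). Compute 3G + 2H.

First 3G:
Repeated addition: build up to 3G.
2G: tangent at (1, 4): λ = (3·1² + 3)/(2·4) ≡ 6/1. 1⁻¹ ≡ 1 (mod 7), so λ ≡ 6·1 ≡ 6.
  x = λ² - 1 - 1 = 36 - 2 ≡ 6; y = λ·(1 - 6) - 4 ≡ 1. → (6, 1)
3G: (6, 1) + (1, 4). λ = (4 - 1)/(1 - 6) ≡ 3/2 mod 7. 2⁻¹ ≡ 4 (mod 7), so λ ≡ 5.
  x = λ² - 6 - 1 = 25 - 7 ≡ 4; y = λ·(6 - 4) - 1 ≡ 2. → (4, 2)
3G = (4, 2).
Next 2H:
Repeated addition: build up to 2H.
2H: tangent at (6, 1): λ = (3·6² + 3)/(2·1) ≡ 6/2. 2⁻¹ ≡ 4 (mod 7), so λ ≡ 6·4 ≡ 3.
  x = λ² - 6 - 6 = 9 - 12 ≡ 4; y = λ·(6 - 4) - 1 ≡ 5. → (4, 5)
2H = (4, 5).
Finally 3G + 2H:
(4, 2) + (4, 5): same x and y₁ ≡ -y₂, so the sum is O.

O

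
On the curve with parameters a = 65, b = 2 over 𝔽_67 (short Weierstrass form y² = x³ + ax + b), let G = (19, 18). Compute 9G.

Double-and-add on 9 = (1001)₂. Start with G = (19, 18) for the leading 1-bit.
double: tangent at (19, 18): λ = (3·19² + 65)/(2·18) ≡ 9/36. 36⁻¹ ≡ 54 (mod 67) since 36·54 = 1944 ≡ 1, so λ ≡ 9·54 ≡ 17.
  x = λ² - 19 - 19 = 289 - 38 ≡ 50; y = λ·(19 - 50) - 18 ≡ 58. → (50, 58)
double: tangent at (50, 58): λ = (3·50² + 65)/(2·58) ≡ 61/49. 49⁻¹ ≡ 26 (mod 67) since 49·26 = 1274 ≡ 1, so λ ≡ 61·26 ≡ 45.
  x = λ² - 50 - 50 = 2025 - 100 ≡ 49; y = λ·(50 - 49) - 58 ≡ 54. → (49, 54)
double: tangent at (49, 54): λ = (3·49² + 65)/(2·54) ≡ 32/41. 41⁻¹ ≡ 18 (mod 67), so λ ≡ 32·18 ≡ 40.
  x = λ² - 49 - 49 = 1600 - 98 ≡ 28; y = λ·(49 - 28) - 54 ≡ 49. → (28, 49)
add G: (28, 49) + (19, 18). λ = (18 - 49)/(19 - 28) ≡ 36/58 mod 67. 58⁻¹ ≡ 52 (mod 67), so λ ≡ 63.
  x = λ² - 28 - 19 = 3969 - 47 ≡ 36; y = λ·(28 - 36) - 49 ≡ 50. → (36, 50)

(36, 50)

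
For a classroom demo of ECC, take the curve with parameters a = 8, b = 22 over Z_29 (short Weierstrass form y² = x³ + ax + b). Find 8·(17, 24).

(17, 5)

Write P = (17, 24).
Double-and-add on 8 = (1000)₂. Start with P = (17, 24) for the leading 1-bit.
double: tangent at (17, 24): λ = (3·17² + 8)/(2·24) ≡ 5/19. 19⁻¹ ≡ 26 (mod 29), so λ ≡ 5·26 ≡ 14.
  x = λ² - 17 - 17 = 196 - 34 ≡ 17; y = λ·(17 - 17) - 24 ≡ 5. → (17, 5)
double: tangent at (17, 5): λ = (3·17² + 8)/(2·5) ≡ 5/10. 10⁻¹ ≡ 3 (mod 29), so λ ≡ 5·3 ≡ 15.
  x = λ² - 17 - 17 = 225 - 34 ≡ 17; y = λ·(17 - 17) - 5 ≡ 24. → (17, 24)
double: tangent at (17, 24): λ = (3·17² + 8)/(2·24) ≡ 5/19. 19⁻¹ ≡ 26 (mod 29) since 19·26 = 494 ≡ 1, so λ ≡ 5·26 ≡ 14.
  x = λ² - 17 - 17 = 196 - 34 ≡ 17; y = λ·(17 - 17) - 24 ≡ 5. → (17, 5)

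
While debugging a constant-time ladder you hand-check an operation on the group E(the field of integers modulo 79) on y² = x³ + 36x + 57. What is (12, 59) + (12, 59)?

(41, 67)

tangent at (12, 59): λ = (3·12² + 36)/(2·59) ≡ 73/39. 39⁻¹ ≡ 77 (mod 79), so λ ≡ 73·77 ≡ 12.
  x = λ² - 12 - 12 = 144 - 24 ≡ 41; y = λ·(12 - 41) - 59 ≡ 67. → (41, 67)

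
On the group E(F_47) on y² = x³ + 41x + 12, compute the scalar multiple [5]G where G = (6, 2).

(18, 7)

Repeated addition: build up to 5G.
2G: tangent at (6, 2): λ = (3·6² + 41)/(2·2) ≡ 8/4. 4⁻¹ ≡ 12 (mod 47), so λ ≡ 8·12 ≡ 2.
  x = λ² - 6 - 6 = 4 - 12 ≡ 39; y = λ·(6 - 39) - 2 ≡ 26. → (39, 26)
3G: (39, 26) + (6, 2). λ = (2 - 26)/(6 - 39) ≡ 23/14 mod 47. 14⁻¹ ≡ 37 (mod 47) since 14·37 = 518 ≡ 1, so λ ≡ 5.
  x = λ² - 39 - 6 = 25 - 45 ≡ 27; y = λ·(39 - 27) - 26 ≡ 34. → (27, 34)
4G: (27, 34) + (6, 2). λ = (2 - 34)/(6 - 27) ≡ 15/26 mod 47. 26⁻¹ ≡ 38 (mod 47), so λ ≡ 6.
  x = λ² - 27 - 6 = 36 - 33 ≡ 3; y = λ·(27 - 3) - 34 ≡ 16. → (3, 16)
5G: (3, 16) + (6, 2). λ = (2 - 16)/(6 - 3) ≡ 33/3 mod 47. 3⁻¹ ≡ 16 (mod 47), so λ ≡ 11.
  x = λ² - 3 - 6 = 121 - 9 ≡ 18; y = λ·(3 - 18) - 16 ≡ 7. → (18, 7)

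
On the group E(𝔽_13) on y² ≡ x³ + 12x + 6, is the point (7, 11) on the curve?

y² = 11² ≡ 4; x³ + 12x + 6 = 433 ≡ 4 (mod 13). 4 = 4.

yes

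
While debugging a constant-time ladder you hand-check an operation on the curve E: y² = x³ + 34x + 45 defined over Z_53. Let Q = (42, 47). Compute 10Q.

Double-and-add on 10 = (1010)₂. Start with Q = (42, 47) for the leading 1-bit.
double: tangent at (42, 47): λ = (3·42² + 34)/(2·47) ≡ 26/41. 41⁻¹ ≡ 22 (mod 53) since 41·22 = 902 ≡ 1, so λ ≡ 26·22 ≡ 42.
  x = λ² - 42 - 42 = 1764 - 84 ≡ 37; y = λ·(42 - 37) - 47 ≡ 4. → (37, 4)
double: tangent at (37, 4): λ = (3·37² + 34)/(2·4) ≡ 7/8. 8⁻¹ ≡ 20 (mod 53) since 8·20 = 160 ≡ 1, so λ ≡ 7·20 ≡ 34.
  x = λ² - 37 - 37 = 1156 - 74 ≡ 22; y = λ·(37 - 22) - 4 ≡ 29. → (22, 29)
add Q: (22, 29) + (42, 47). λ = (47 - 29)/(42 - 22) ≡ 18/20 mod 53. 20⁻¹ ≡ 8 (mod 53), so λ ≡ 38.
  x = λ² - 22 - 42 = 1444 - 64 ≡ 2; y = λ·(22 - 2) - 29 ≡ 42. → (2, 42)
double: tangent at (2, 42): λ = (3·2² + 34)/(2·42) ≡ 46/31. 31⁻¹ ≡ 12 (mod 53), so λ ≡ 46·12 ≡ 22.
  x = λ² - 2 - 2 = 484 - 4 ≡ 3; y = λ·(2 - 3) - 42 ≡ 42. → (3, 42)

(3, 42)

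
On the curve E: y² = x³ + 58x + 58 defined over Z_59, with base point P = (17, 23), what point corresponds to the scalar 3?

(41, 12)

Repeated addition: build up to 3P.
2P: tangent at (17, 23): λ = (3·17² + 58)/(2·23) ≡ 40/46. 46⁻¹ ≡ 9 (mod 59), so λ ≡ 40·9 ≡ 6.
  x = λ² - 17 - 17 = 36 - 34 ≡ 2; y = λ·(17 - 2) - 23 ≡ 8. → (2, 8)
3P: (2, 8) + (17, 23). λ = (23 - 8)/(17 - 2) ≡ 15/15 mod 59. 15⁻¹ ≡ 4 (mod 59) since 15·4 = 60 ≡ 1, so λ ≡ 1.
  x = λ² - 2 - 17 = 1 - 19 ≡ 41; y = λ·(2 - 41) - 8 ≡ 12. → (41, 12)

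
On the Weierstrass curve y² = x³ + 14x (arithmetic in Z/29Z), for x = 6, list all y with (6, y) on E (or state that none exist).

x³ + 14x + 0 = 300 ≡ 10 (mod 29).
10 is a non-residue mod 29; no y exists.

none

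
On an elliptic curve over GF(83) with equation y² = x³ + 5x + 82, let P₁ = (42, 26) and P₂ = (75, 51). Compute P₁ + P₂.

(42, 26) + (75, 51). λ = (51 - 26)/(75 - 42) ≡ 25/33 mod 83. 33⁻¹ ≡ 78 (mod 83), so λ ≡ 41.
  x = λ² - 42 - 75 = 1681 - 117 ≡ 70; y = λ·(42 - 70) - 26 ≡ 71. → (70, 71)

(70, 71)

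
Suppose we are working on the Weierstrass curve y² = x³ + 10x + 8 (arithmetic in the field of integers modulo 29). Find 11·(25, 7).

Write P = (25, 7).
Double-and-add on 11 = (1011)₂. Start with P = (25, 7) for the leading 1-bit.
double: tangent at (25, 7): λ = (3·25² + 10)/(2·7) ≡ 0/14. 14⁻¹ ≡ 27 (mod 29), so λ ≡ 0·27 ≡ 0.
  x = λ² - 25 - 25 = 0 - 50 ≡ 8; y = λ·(25 - 8) - 7 ≡ 22. → (8, 22)
double: tangent at (8, 22): λ = (3·8² + 10)/(2·22) ≡ 28/15. 15⁻¹ ≡ 2 (mod 29), so λ ≡ 28·2 ≡ 27.
  x = λ² - 8 - 8 = 729 - 16 ≡ 17; y = λ·(8 - 17) - 22 ≡ 25. → (17, 25)
add P: (17, 25) + (25, 7). λ = (7 - 25)/(25 - 17) ≡ 11/8 mod 29. 8⁻¹ ≡ 11 (mod 29), so λ ≡ 5.
  x = λ² - 17 - 25 = 25 - 42 ≡ 12; y = λ·(17 - 12) - 25 ≡ 0. → (12, 0)
double: (12, 0) + (12, 0): same x and y₁ ≡ -y₂, so the sum is the point at infinity.
add P: the point at infinity + (25, 7) = (25, 7) (identity).

(25, 7)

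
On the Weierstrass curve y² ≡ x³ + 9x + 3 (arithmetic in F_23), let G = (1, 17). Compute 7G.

Double-and-add on 7 = (111)₂. Start with G = (1, 17) for the leading 1-bit.
double: tangent at (1, 17): λ = (3·1² + 9)/(2·17) ≡ 12/11. 11⁻¹ ≡ 21 (mod 23), so λ ≡ 12·21 ≡ 22.
  x = λ² - 1 - 1 = 484 - 2 ≡ 22; y = λ·(1 - 22) - 17 ≡ 4. → (22, 4)
add G: (22, 4) + (1, 17). λ = (17 - 4)/(1 - 22) ≡ 13/2 mod 23. 2⁻¹ ≡ 12 (mod 23), so λ ≡ 18.
  x = λ² - 22 - 1 = 324 - 23 ≡ 2; y = λ·(22 - 2) - 4 ≡ 11. → (2, 11)
double: tangent at (2, 11): λ = (3·2² + 9)/(2·11) ≡ 21/22. 22⁻¹ ≡ 22 (mod 23) since 22·22 = 484 ≡ 1, so λ ≡ 21·22 ≡ 2.
  x = λ² - 2 - 2 = 4 - 4 ≡ 0; y = λ·(2 - 0) - 11 ≡ 16. → (0, 16)
add G: (0, 16) + (1, 17). λ = (17 - 16)/(1 - 0) ≡ 1/1 mod 23. 1⁻¹ ≡ 1 (mod 23), so λ ≡ 1.
  x = λ² - 0 - 1 = 1 - 1 ≡ 0; y = λ·(0 - 0) - 16 ≡ 7. → (0, 7)

(0, 7)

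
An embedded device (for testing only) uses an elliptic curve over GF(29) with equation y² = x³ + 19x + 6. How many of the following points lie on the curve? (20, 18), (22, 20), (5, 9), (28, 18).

3

(20, 18): 18² ≡ 5, rhs ≡ 5 → on.
(22, 20): 20² ≡ 23, rhs ≡ 23 → on.
(5, 9): 9² ≡ 23, rhs ≡ 23 → on.
(28, 18): 18² ≡ 5, rhs ≡ 15 → off.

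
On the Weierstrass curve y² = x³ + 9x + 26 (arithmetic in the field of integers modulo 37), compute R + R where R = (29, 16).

(7, 32)

tangent at (29, 16): λ = (3·29² + 9)/(2·16) ≡ 16/32. 32⁻¹ ≡ 22 (mod 37) since 32·22 = 704 ≡ 1, so λ ≡ 16·22 ≡ 19.
  x = λ² - 29 - 29 = 361 - 58 ≡ 7; y = λ·(29 - 7) - 16 ≡ 32. → (7, 32)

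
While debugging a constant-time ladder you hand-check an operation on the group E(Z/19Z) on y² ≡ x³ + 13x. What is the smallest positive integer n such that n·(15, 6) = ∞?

2P: tangent at (15, 6): λ = (3·15² + 13)/(2·6) ≡ 4/12. 12⁻¹ ≡ 8 (mod 19), so λ ≡ 4·8 ≡ 13.
  x = λ² - 15 - 15 = 169 - 30 ≡ 6; y = λ·(15 - 6) - 6 ≡ 16. → (6, 16)
3P: (6, 16) + (15, 6). λ = (6 - 16)/(15 - 6) ≡ 9/9 mod 19. 9⁻¹ ≡ 17 (mod 19), so λ ≡ 1.
  x = λ² - 6 - 15 = 1 - 21 ≡ 18; y = λ·(6 - 18) - 16 ≡ 10. → (18, 10)
4P: (18, 10) + (15, 6). λ = (6 - 10)/(15 - 18) ≡ 15/16 mod 19. 16⁻¹ ≡ 6 (mod 19) since 16·6 = 96 ≡ 1, so λ ≡ 14.
  x = λ² - 18 - 15 = 196 - 33 ≡ 11; y = λ·(18 - 11) - 10 ≡ 12. → (11, 12)
5P: (11, 12) + (15, 6). λ = (6 - 12)/(15 - 11) ≡ 13/4 mod 19. 4⁻¹ ≡ 5 (mod 19), so λ ≡ 8.
  x = λ² - 11 - 15 = 64 - 26 ≡ 0; y = λ·(11 - 0) - 12 ≡ 0. → (0, 0)
6P: (0, 0) + (15, 6). λ = (6 - 0)/(15 - 0) ≡ 6/15 mod 19. 15⁻¹ ≡ 14 (mod 19), so λ ≡ 8.
  x = λ² - 0 - 15 = 64 - 15 ≡ 11; y = λ·(0 - 11) - 0 ≡ 7. → (11, 7)
7P: (11, 7) + (15, 6). λ = (6 - 7)/(15 - 11) ≡ 18/4 mod 19. 4⁻¹ ≡ 5 (mod 19), so λ ≡ 14.
  x = λ² - 11 - 15 = 196 - 26 ≡ 18; y = λ·(11 - 18) - 7 ≡ 9. → (18, 9)
8P: (18, 9) + (15, 6). λ = (6 - 9)/(15 - 18) ≡ 16/16 mod 19. 16⁻¹ ≡ 6 (mod 19), so λ ≡ 1.
  x = λ² - 18 - 15 = 1 - 33 ≡ 6; y = λ·(18 - 6) - 9 ≡ 3. → (6, 3)
9P: (6, 3) + (15, 6). λ = (6 - 3)/(15 - 6) ≡ 3/9 mod 19. 9⁻¹ ≡ 17 (mod 19) since 9·17 = 153 ≡ 1, so λ ≡ 13.
  x = λ² - 6 - 15 = 169 - 21 ≡ 15; y = λ·(6 - 15) - 3 ≡ 13. → (15, 13)
10P: (15, 13) + (15, 6): same x and y₁ ≡ -y₂, so the sum is ∞.
10P = ∞, so the order is 10.

10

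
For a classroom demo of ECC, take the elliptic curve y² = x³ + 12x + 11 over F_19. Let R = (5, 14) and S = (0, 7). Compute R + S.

(5, 14) + (0, 7). λ = (7 - 14)/(0 - 5) ≡ 12/14 mod 19. 14⁻¹ ≡ 15 (mod 19), so λ ≡ 9.
  x = λ² - 5 - 0 = 81 - 5 ≡ 0; y = λ·(5 - 0) - 14 ≡ 12. → (0, 12)

(0, 12)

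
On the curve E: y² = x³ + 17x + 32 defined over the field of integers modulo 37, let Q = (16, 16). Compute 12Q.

O

Repeated addition: build up to 12Q.
2Q: tangent at (16, 16): λ = (3·16² + 17)/(2·16) ≡ 8/32. 32⁻¹ ≡ 22 (mod 37), so λ ≡ 8·22 ≡ 28.
  x = λ² - 16 - 16 = 784 - 32 ≡ 12; y = λ·(16 - 12) - 16 ≡ 22. → (12, 22)
3Q: (12, 22) + (16, 16). λ = (16 - 22)/(16 - 12) ≡ 31/4 mod 37. 4⁻¹ ≡ 28 (mod 37), so λ ≡ 17.
  x = λ² - 12 - 16 = 289 - 28 ≡ 2; y = λ·(12 - 2) - 22 ≡ 0. → (2, 0)
4Q: (2, 0) + (16, 16). λ = (16 - 0)/(16 - 2) ≡ 16/14 mod 37. 14⁻¹ ≡ 8 (mod 37) since 14·8 = 112 ≡ 1, so λ ≡ 17.
  x = λ² - 2 - 16 = 289 - 18 ≡ 12; y = λ·(2 - 12) - 0 ≡ 15. → (12, 15)
5Q: (12, 15) + (16, 16). λ = (16 - 15)/(16 - 12) ≡ 1/4 mod 37. 4⁻¹ ≡ 28 (mod 37) since 4·28 = 112 ≡ 1, so λ ≡ 28.
  x = λ² - 12 - 16 = 784 - 28 ≡ 16; y = λ·(12 - 16) - 15 ≡ 21. → (16, 21)
6Q: (16, 21) + (16, 16): same x and y₁ ≡ -y₂, so the sum is ∞.
7Q: ∞ + (16, 16) = (16, 16) (identity).
8Q: tangent at (16, 16): λ = (3·16² + 17)/(2·16) ≡ 8/32. 32⁻¹ ≡ 22 (mod 37) since 32·22 = 704 ≡ 1, so λ ≡ 8·22 ≡ 28.
  x = λ² - 16 - 16 = 784 - 32 ≡ 12; y = λ·(16 - 12) - 16 ≡ 22. → (12, 22)
9Q: (12, 22) + (16, 16). λ = (16 - 22)/(16 - 12) ≡ 31/4 mod 37. 4⁻¹ ≡ 28 (mod 37), so λ ≡ 17.
  x = λ² - 12 - 16 = 289 - 28 ≡ 2; y = λ·(12 - 2) - 22 ≡ 0. → (2, 0)
10Q: (2, 0) + (16, 16). λ = (16 - 0)/(16 - 2) ≡ 16/14 mod 37. 14⁻¹ ≡ 8 (mod 37), so λ ≡ 17.
  x = λ² - 2 - 16 = 289 - 18 ≡ 12; y = λ·(2 - 12) - 0 ≡ 15. → (12, 15)
11Q: (12, 15) + (16, 16). λ = (16 - 15)/(16 - 12) ≡ 1/4 mod 37. 4⁻¹ ≡ 28 (mod 37), so λ ≡ 28.
  x = λ² - 12 - 16 = 784 - 28 ≡ 16; y = λ·(12 - 16) - 15 ≡ 21. → (16, 21)
12Q: (16, 21) + (16, 16): same x and y₁ ≡ -y₂, so the sum is ∞.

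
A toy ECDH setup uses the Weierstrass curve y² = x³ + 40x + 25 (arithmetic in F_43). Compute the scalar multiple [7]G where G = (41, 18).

(1, 25)

Double-and-add on 7 = (111)₂. Start with G = (41, 18) for the leading 1-bit.
double: tangent at (41, 18): λ = (3·41² + 40)/(2·18) ≡ 9/36. 36⁻¹ ≡ 6 (mod 43), so λ ≡ 9·6 ≡ 11.
  x = λ² - 41 - 41 = 121 - 82 ≡ 39; y = λ·(41 - 39) - 18 ≡ 4. → (39, 4)
add G: (39, 4) + (41, 18). λ = (18 - 4)/(41 - 39) ≡ 14/2 mod 43. 2⁻¹ ≡ 22 (mod 43), so λ ≡ 7.
  x = λ² - 39 - 41 = 49 - 80 ≡ 12; y = λ·(39 - 12) - 4 ≡ 13. → (12, 13)
double: tangent at (12, 13): λ = (3·12² + 40)/(2·13) ≡ 42/26. 26⁻¹ ≡ 5 (mod 43), so λ ≡ 42·5 ≡ 38.
  x = λ² - 12 - 12 = 1444 - 24 ≡ 1; y = λ·(12 - 1) - 13 ≡ 18. → (1, 18)
add G: (1, 18) + (41, 18). λ = (18 - 18)/(41 - 1) ≡ 0/40 mod 43. 40⁻¹ ≡ 14 (mod 43), so λ ≡ 0.
  x = λ² - 1 - 41 = 0 - 42 ≡ 1; y = λ·(1 - 1) - 18 ≡ 25. → (1, 25)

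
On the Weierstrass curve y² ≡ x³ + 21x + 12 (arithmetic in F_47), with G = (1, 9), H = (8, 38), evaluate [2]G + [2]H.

(12, 21)

First 2G:
Repeated addition: build up to 2G.
2G: tangent at (1, 9): λ = (3·1² + 21)/(2·9) ≡ 24/18. 18⁻¹ ≡ 34 (mod 47), so λ ≡ 24·34 ≡ 17.
  x = λ² - 1 - 1 = 289 - 2 ≡ 5; y = λ·(1 - 5) - 9 ≡ 17. → (5, 17)
2G = (5, 17).
Next 2H:
Repeated addition: build up to 2H.
2H: tangent at (8, 38): λ = (3·8² + 21)/(2·38) ≡ 25/29. 29⁻¹ ≡ 13 (mod 47), so λ ≡ 25·13 ≡ 43.
  x = λ² - 8 - 8 = 1849 - 16 ≡ 0; y = λ·(8 - 0) - 38 ≡ 24. → (0, 24)
2H = (0, 24).
Finally 2G + 2H:
(5, 17) + (0, 24). λ = (24 - 17)/(0 - 5) ≡ 7/42 mod 47. 42⁻¹ ≡ 28 (mod 47) since 42·28 = 1176 ≡ 1, so λ ≡ 8.
  x = λ² - 5 - 0 = 64 - 5 ≡ 12; y = λ·(5 - 12) - 17 ≡ 21. → (12, 21)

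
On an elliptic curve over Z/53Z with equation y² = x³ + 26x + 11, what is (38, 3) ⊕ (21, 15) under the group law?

(0, 45)

(38, 3) + (21, 15). λ = (15 - 3)/(21 - 38) ≡ 12/36 mod 53. 36⁻¹ ≡ 28 (mod 53), so λ ≡ 18.
  x = λ² - 38 - 21 = 324 - 59 ≡ 0; y = λ·(38 - 0) - 3 ≡ 45. → (0, 45)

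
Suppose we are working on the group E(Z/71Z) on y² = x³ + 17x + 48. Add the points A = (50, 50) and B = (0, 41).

(69, 19)

(50, 50) + (0, 41). λ = (41 - 50)/(0 - 50) ≡ 62/21 mod 71. 21⁻¹ ≡ 44 (mod 71), so λ ≡ 30.
  x = λ² - 50 - 0 = 900 - 50 ≡ 69; y = λ·(50 - 69) - 50 ≡ 19. → (69, 19)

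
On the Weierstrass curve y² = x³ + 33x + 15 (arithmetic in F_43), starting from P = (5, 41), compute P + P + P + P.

(16, 34)

Repeated addition: build up to 4P.
2P: tangent at (5, 41): λ = (3·5² + 33)/(2·41) ≡ 22/39. 39⁻¹ ≡ 32 (mod 43) since 39·32 = 1248 ≡ 1, so λ ≡ 22·32 ≡ 16.
  x = λ² - 5 - 5 = 256 - 10 ≡ 31; y = λ·(5 - 31) - 41 ≡ 16. → (31, 16)
3P: (31, 16) + (5, 41). λ = (41 - 16)/(5 - 31) ≡ 25/17 mod 43. 17⁻¹ ≡ 38 (mod 43), so λ ≡ 4.
  x = λ² - 31 - 5 = 16 - 36 ≡ 23; y = λ·(31 - 23) - 16 ≡ 16. → (23, 16)
4P: (23, 16) + (5, 41). λ = (41 - 16)/(5 - 23) ≡ 25/25 mod 43. 25⁻¹ ≡ 31 (mod 43) since 25·31 = 775 ≡ 1, so λ ≡ 1.
  x = λ² - 23 - 5 = 1 - 28 ≡ 16; y = λ·(23 - 16) - 16 ≡ 34. → (16, 34)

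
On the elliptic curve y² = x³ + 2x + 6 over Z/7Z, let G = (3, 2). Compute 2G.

(5, 1)

tangent at (3, 2): λ = (3·3² + 2)/(2·2) ≡ 1/4. 4⁻¹ ≡ 2 (mod 7), so λ ≡ 1·2 ≡ 2.
  x = λ² - 3 - 3 = 4 - 6 ≡ 5; y = λ·(3 - 5) - 2 ≡ 1. → (5, 1)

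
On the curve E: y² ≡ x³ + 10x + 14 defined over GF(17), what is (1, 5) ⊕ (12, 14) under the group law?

(2, 5)

(1, 5) + (12, 14). λ = (14 - 5)/(12 - 1) ≡ 9/11 mod 17. 11⁻¹ ≡ 14 (mod 17), so λ ≡ 7.
  x = λ² - 1 - 12 = 49 - 13 ≡ 2; y = λ·(1 - 2) - 5 ≡ 5. → (2, 5)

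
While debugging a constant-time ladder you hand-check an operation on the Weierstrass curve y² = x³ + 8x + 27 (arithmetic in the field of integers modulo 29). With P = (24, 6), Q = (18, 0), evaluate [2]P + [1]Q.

(11, 24)

First 2P:
Repeated addition: build up to 2P.
2P: tangent at (24, 6): λ = (3·24² + 8)/(2·6) ≡ 25/12. 12⁻¹ ≡ 17 (mod 29) since 12·17 = 204 ≡ 1, so λ ≡ 25·17 ≡ 19.
  x = λ² - 24 - 24 = 361 - 48 ≡ 23; y = λ·(24 - 23) - 6 ≡ 13. → (23, 13)
2P = (23, 13).
Finally 2P + Q:
(23, 13) + (18, 0). λ = (0 - 13)/(18 - 23) ≡ 16/24 mod 29. 24⁻¹ ≡ 23 (mod 29), so λ ≡ 20.
  x = λ² - 23 - 18 = 400 - 41 ≡ 11; y = λ·(23 - 11) - 13 ≡ 24. → (11, 24)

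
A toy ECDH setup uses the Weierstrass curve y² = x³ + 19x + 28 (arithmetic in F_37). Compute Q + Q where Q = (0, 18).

(28, 33)

tangent at (0, 18): λ = (3·0² + 19)/(2·18) ≡ 19/36. 36⁻¹ ≡ 36 (mod 37) since 36·36 = 1296 ≡ 1, so λ ≡ 19·36 ≡ 18.
  x = λ² - 0 - 0 = 324 - 0 ≡ 28; y = λ·(0 - 28) - 18 ≡ 33. → (28, 33)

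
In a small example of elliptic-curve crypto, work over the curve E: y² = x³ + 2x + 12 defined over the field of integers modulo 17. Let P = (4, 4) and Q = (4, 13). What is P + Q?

The two points share x = 4 and their y-coordinates satisfy 4 + 13 ≡ 0 (mod 17), so they are inverses. Their sum is 𝒪.

O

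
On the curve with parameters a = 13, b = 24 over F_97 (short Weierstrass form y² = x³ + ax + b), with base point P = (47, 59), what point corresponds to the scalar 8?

(78, 75)

Double-and-add on 8 = (1000)₂. Start with P = (47, 59) for the leading 1-bit.
double: tangent at (47, 59): λ = (3·47² + 13)/(2·59) ≡ 44/21. 21⁻¹ ≡ 37 (mod 97), so λ ≡ 44·37 ≡ 76.
  x = λ² - 47 - 47 = 5776 - 94 ≡ 56; y = λ·(47 - 56) - 59 ≡ 33. → (56, 33)
double: tangent at (56, 33): λ = (3·56² + 13)/(2·33) ≡ 12/66. 66⁻¹ ≡ 25 (mod 97), so λ ≡ 12·25 ≡ 9.
  x = λ² - 56 - 56 = 81 - 112 ≡ 66; y = λ·(56 - 66) - 33 ≡ 71. → (66, 71)
double: tangent at (66, 71): λ = (3·66² + 13)/(2·71) ≡ 83/45. 45⁻¹ ≡ 69 (mod 97) since 45·69 = 3105 ≡ 1, so λ ≡ 83·69 ≡ 4.
  x = λ² - 66 - 66 = 16 - 132 ≡ 78; y = λ·(66 - 78) - 71 ≡ 75. → (78, 75)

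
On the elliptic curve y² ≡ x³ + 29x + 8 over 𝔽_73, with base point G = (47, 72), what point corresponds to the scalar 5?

Repeated addition: build up to 5G.
2G: tangent at (47, 72): λ = (3·47² + 29)/(2·72) ≡ 13/71. 71⁻¹ ≡ 36 (mod 73), so λ ≡ 13·36 ≡ 30.
  x = λ² - 47 - 47 = 900 - 94 ≡ 3; y = λ·(47 - 3) - 72 ≡ 7. → (3, 7)
3G: (3, 7) + (47, 72). λ = (72 - 7)/(47 - 3) ≡ 65/44 mod 73. 44⁻¹ ≡ 5 (mod 73), so λ ≡ 33.
  x = λ² - 3 - 47 = 1089 - 50 ≡ 17; y = λ·(3 - 17) - 7 ≡ 42. → (17, 42)
4G: (17, 42) + (47, 72). λ = (72 - 42)/(47 - 17) ≡ 30/30 mod 73. 30⁻¹ ≡ 56 (mod 73), so λ ≡ 1.
  x = λ² - 17 - 47 = 1 - 64 ≡ 10; y = λ·(17 - 10) - 42 ≡ 38. → (10, 38)
5G: (10, 38) + (47, 72). λ = (72 - 38)/(47 - 10) ≡ 34/37 mod 73. 37⁻¹ ≡ 2 (mod 73), so λ ≡ 68.
  x = λ² - 10 - 47 = 4624 - 57 ≡ 41; y = λ·(10 - 41) - 38 ≡ 44. → (41, 44)

(41, 44)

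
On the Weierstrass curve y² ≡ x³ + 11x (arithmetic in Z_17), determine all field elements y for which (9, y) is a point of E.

none

x³ + 11x + 0 = 828 ≡ 12 (mod 17).
12 is a non-residue mod 17; no y exists.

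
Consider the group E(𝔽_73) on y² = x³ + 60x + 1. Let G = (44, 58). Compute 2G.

(42, 18)

tangent at (44, 58): λ = (3·44² + 60)/(2·58) ≡ 28/43. 43⁻¹ ≡ 17 (mod 73), so λ ≡ 28·17 ≡ 38.
  x = λ² - 44 - 44 = 1444 - 88 ≡ 42; y = λ·(44 - 42) - 58 ≡ 18. → (42, 18)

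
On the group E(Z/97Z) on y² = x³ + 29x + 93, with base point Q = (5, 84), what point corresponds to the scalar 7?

(13, 40)

Repeated addition: build up to 7Q.
2Q: tangent at (5, 84): λ = (3·5² + 29)/(2·84) ≡ 7/71. 71⁻¹ ≡ 41 (mod 97), so λ ≡ 7·41 ≡ 93.
  x = λ² - 5 - 5 = 8649 - 10 ≡ 6; y = λ·(5 - 6) - 84 ≡ 17. → (6, 17)
3Q: (6, 17) + (5, 84). λ = (84 - 17)/(5 - 6) ≡ 67/96 mod 97. 96⁻¹ ≡ 96 (mod 97), so λ ≡ 30.
  x = λ² - 6 - 5 = 900 - 11 ≡ 16; y = λ·(6 - 16) - 17 ≡ 71. → (16, 71)
4Q: (16, 71) + (5, 84). λ = (84 - 71)/(5 - 16) ≡ 13/86 mod 97. 86⁻¹ ≡ 44 (mod 97) since 86·44 = 3784 ≡ 1, so λ ≡ 87.
  x = λ² - 16 - 5 = 7569 - 21 ≡ 79; y = λ·(16 - 79) - 71 ≡ 74. → (79, 74)
5Q: (79, 74) + (5, 84). λ = (84 - 74)/(5 - 79) ≡ 10/23 mod 97. 23⁻¹ ≡ 38 (mod 97), so λ ≡ 89.
  x = λ² - 79 - 5 = 7921 - 84 ≡ 77; y = λ·(79 - 77) - 74 ≡ 7. → (77, 7)
6Q: (77, 7) + (5, 84). λ = (84 - 7)/(5 - 77) ≡ 77/25 mod 97. 25⁻¹ ≡ 66 (mod 97), so λ ≡ 38.
  x = λ² - 77 - 5 = 1444 - 82 ≡ 4; y = λ·(77 - 4) - 7 ≡ 51. → (4, 51)
7Q: (4, 51) + (5, 84). λ = (84 - 51)/(5 - 4) ≡ 33/1 mod 97. 1⁻¹ ≡ 1 (mod 97) since 1·1 = 1 ≡ 1, so λ ≡ 33.
  x = λ² - 4 - 5 = 1089 - 9 ≡ 13; y = λ·(4 - 13) - 51 ≡ 40. → (13, 40)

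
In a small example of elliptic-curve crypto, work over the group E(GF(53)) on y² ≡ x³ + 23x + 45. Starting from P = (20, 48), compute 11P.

(18, 14)

Repeated addition: build up to 11P.
2P: tangent at (20, 48): λ = (3·20² + 23)/(2·48) ≡ 4/43. 43⁻¹ ≡ 37 (mod 53) since 43·37 = 1591 ≡ 1, so λ ≡ 4·37 ≡ 42.
  x = λ² - 20 - 20 = 1764 - 40 ≡ 28; y = λ·(20 - 28) - 48 ≡ 40. → (28, 40)
3P: (28, 40) + (20, 48). λ = (48 - 40)/(20 - 28) ≡ 8/45 mod 53. 45⁻¹ ≡ 33 (mod 53) since 45·33 = 1485 ≡ 1, so λ ≡ 52.
  x = λ² - 28 - 20 = 2704 - 48 ≡ 6; y = λ·(28 - 6) - 40 ≡ 44. → (6, 44)
4P: (6, 44) + (20, 48). λ = (48 - 44)/(20 - 6) ≡ 4/14 mod 53. 14⁻¹ ≡ 19 (mod 53), so λ ≡ 23.
  x = λ² - 6 - 20 = 529 - 26 ≡ 26; y = λ·(6 - 26) - 44 ≡ 26. → (26, 26)
5P: (26, 26) + (20, 48). λ = (48 - 26)/(20 - 26) ≡ 22/47 mod 53. 47⁻¹ ≡ 44 (mod 53) since 47·44 = 2068 ≡ 1, so λ ≡ 14.
  x = λ² - 26 - 20 = 196 - 46 ≡ 44; y = λ·(26 - 44) - 26 ≡ 40. → (44, 40)
6P: (44, 40) + (20, 48). λ = (48 - 40)/(20 - 44) ≡ 8/29 mod 53. 29⁻¹ ≡ 11 (mod 53) since 29·11 = 319 ≡ 1, so λ ≡ 35.
  x = λ² - 44 - 20 = 1225 - 64 ≡ 48; y = λ·(44 - 48) - 40 ≡ 32. → (48, 32)
7P: (48, 32) + (20, 48). λ = (48 - 32)/(20 - 48) ≡ 16/25 mod 53. 25⁻¹ ≡ 17 (mod 53), so λ ≡ 7.
  x = λ² - 48 - 20 = 49 - 68 ≡ 34; y = λ·(48 - 34) - 32 ≡ 13. → (34, 13)
8P: (34, 13) + (20, 48). λ = (48 - 13)/(20 - 34) ≡ 35/39 mod 53. 39⁻¹ ≡ 34 (mod 53), so λ ≡ 24.
  x = λ² - 34 - 20 = 576 - 54 ≡ 45; y = λ·(34 - 45) - 13 ≡ 41. → (45, 41)
9P: (45, 41) + (20, 48). λ = (48 - 41)/(20 - 45) ≡ 7/28 mod 53. 28⁻¹ ≡ 36 (mod 53) since 28·36 = 1008 ≡ 1, so λ ≡ 40.
  x = λ² - 45 - 20 = 1600 - 65 ≡ 51; y = λ·(45 - 51) - 41 ≡ 37. → (51, 37)
10P: (51, 37) + (20, 48). λ = (48 - 37)/(20 - 51) ≡ 11/22 mod 53. 22⁻¹ ≡ 41 (mod 53), so λ ≡ 27.
  x = λ² - 51 - 20 = 729 - 71 ≡ 22; y = λ·(51 - 22) - 37 ≡ 4. → (22, 4)
11P: (22, 4) + (20, 48). λ = (48 - 4)/(20 - 22) ≡ 44/51 mod 53. 51⁻¹ ≡ 26 (mod 53), so λ ≡ 31.
  x = λ² - 22 - 20 = 961 - 42 ≡ 18; y = λ·(22 - 18) - 4 ≡ 14. → (18, 14)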